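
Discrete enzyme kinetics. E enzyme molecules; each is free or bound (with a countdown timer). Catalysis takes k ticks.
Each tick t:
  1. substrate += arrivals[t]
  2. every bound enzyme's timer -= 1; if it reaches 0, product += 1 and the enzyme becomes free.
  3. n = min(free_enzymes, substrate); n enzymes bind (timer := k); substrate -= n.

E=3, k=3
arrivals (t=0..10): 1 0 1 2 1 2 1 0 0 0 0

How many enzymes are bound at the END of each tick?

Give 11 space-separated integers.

t=0: arr=1 -> substrate=0 bound=1 product=0
t=1: arr=0 -> substrate=0 bound=1 product=0
t=2: arr=1 -> substrate=0 bound=2 product=0
t=3: arr=2 -> substrate=0 bound=3 product=1
t=4: arr=1 -> substrate=1 bound=3 product=1
t=5: arr=2 -> substrate=2 bound=3 product=2
t=6: arr=1 -> substrate=1 bound=3 product=4
t=7: arr=0 -> substrate=1 bound=3 product=4
t=8: arr=0 -> substrate=0 bound=3 product=5
t=9: arr=0 -> substrate=0 bound=1 product=7
t=10: arr=0 -> substrate=0 bound=1 product=7

Answer: 1 1 2 3 3 3 3 3 3 1 1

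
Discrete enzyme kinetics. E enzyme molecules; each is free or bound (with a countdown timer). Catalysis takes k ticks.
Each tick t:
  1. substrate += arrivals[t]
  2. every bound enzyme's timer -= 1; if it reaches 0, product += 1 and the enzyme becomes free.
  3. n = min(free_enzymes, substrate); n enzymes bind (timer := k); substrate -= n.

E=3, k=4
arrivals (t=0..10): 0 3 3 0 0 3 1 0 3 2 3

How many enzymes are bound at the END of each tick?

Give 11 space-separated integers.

Answer: 0 3 3 3 3 3 3 3 3 3 3

Derivation:
t=0: arr=0 -> substrate=0 bound=0 product=0
t=1: arr=3 -> substrate=0 bound=3 product=0
t=2: arr=3 -> substrate=3 bound=3 product=0
t=3: arr=0 -> substrate=3 bound=3 product=0
t=4: arr=0 -> substrate=3 bound=3 product=0
t=5: arr=3 -> substrate=3 bound=3 product=3
t=6: arr=1 -> substrate=4 bound=3 product=3
t=7: arr=0 -> substrate=4 bound=3 product=3
t=8: arr=3 -> substrate=7 bound=3 product=3
t=9: arr=2 -> substrate=6 bound=3 product=6
t=10: arr=3 -> substrate=9 bound=3 product=6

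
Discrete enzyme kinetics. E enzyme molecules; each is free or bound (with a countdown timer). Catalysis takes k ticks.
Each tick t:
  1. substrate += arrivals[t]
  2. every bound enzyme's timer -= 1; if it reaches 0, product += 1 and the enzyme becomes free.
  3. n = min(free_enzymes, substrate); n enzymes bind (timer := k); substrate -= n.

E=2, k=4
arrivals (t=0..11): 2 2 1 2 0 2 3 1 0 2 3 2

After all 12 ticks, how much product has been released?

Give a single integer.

t=0: arr=2 -> substrate=0 bound=2 product=0
t=1: arr=2 -> substrate=2 bound=2 product=0
t=2: arr=1 -> substrate=3 bound=2 product=0
t=3: arr=2 -> substrate=5 bound=2 product=0
t=4: arr=0 -> substrate=3 bound=2 product=2
t=5: arr=2 -> substrate=5 bound=2 product=2
t=6: arr=3 -> substrate=8 bound=2 product=2
t=7: arr=1 -> substrate=9 bound=2 product=2
t=8: arr=0 -> substrate=7 bound=2 product=4
t=9: arr=2 -> substrate=9 bound=2 product=4
t=10: arr=3 -> substrate=12 bound=2 product=4
t=11: arr=2 -> substrate=14 bound=2 product=4

Answer: 4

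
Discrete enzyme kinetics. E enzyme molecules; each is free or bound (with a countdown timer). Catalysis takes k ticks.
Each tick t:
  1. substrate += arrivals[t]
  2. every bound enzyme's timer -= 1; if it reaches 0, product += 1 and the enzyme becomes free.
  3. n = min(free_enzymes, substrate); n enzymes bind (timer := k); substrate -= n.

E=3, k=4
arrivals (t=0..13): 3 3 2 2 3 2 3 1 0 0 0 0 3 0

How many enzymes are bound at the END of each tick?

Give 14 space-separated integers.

Answer: 3 3 3 3 3 3 3 3 3 3 3 3 3 3

Derivation:
t=0: arr=3 -> substrate=0 bound=3 product=0
t=1: arr=3 -> substrate=3 bound=3 product=0
t=2: arr=2 -> substrate=5 bound=3 product=0
t=3: arr=2 -> substrate=7 bound=3 product=0
t=4: arr=3 -> substrate=7 bound=3 product=3
t=5: arr=2 -> substrate=9 bound=3 product=3
t=6: arr=3 -> substrate=12 bound=3 product=3
t=7: arr=1 -> substrate=13 bound=3 product=3
t=8: arr=0 -> substrate=10 bound=3 product=6
t=9: arr=0 -> substrate=10 bound=3 product=6
t=10: arr=0 -> substrate=10 bound=3 product=6
t=11: arr=0 -> substrate=10 bound=3 product=6
t=12: arr=3 -> substrate=10 bound=3 product=9
t=13: arr=0 -> substrate=10 bound=3 product=9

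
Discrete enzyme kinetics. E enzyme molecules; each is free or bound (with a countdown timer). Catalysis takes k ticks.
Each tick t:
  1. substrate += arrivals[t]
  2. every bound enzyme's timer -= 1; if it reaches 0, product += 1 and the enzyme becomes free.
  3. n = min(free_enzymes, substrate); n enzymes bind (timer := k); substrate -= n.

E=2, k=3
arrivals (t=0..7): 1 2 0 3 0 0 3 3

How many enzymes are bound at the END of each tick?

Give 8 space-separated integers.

Answer: 1 2 2 2 2 2 2 2

Derivation:
t=0: arr=1 -> substrate=0 bound=1 product=0
t=1: arr=2 -> substrate=1 bound=2 product=0
t=2: arr=0 -> substrate=1 bound=2 product=0
t=3: arr=3 -> substrate=3 bound=2 product=1
t=4: arr=0 -> substrate=2 bound=2 product=2
t=5: arr=0 -> substrate=2 bound=2 product=2
t=6: arr=3 -> substrate=4 bound=2 product=3
t=7: arr=3 -> substrate=6 bound=2 product=4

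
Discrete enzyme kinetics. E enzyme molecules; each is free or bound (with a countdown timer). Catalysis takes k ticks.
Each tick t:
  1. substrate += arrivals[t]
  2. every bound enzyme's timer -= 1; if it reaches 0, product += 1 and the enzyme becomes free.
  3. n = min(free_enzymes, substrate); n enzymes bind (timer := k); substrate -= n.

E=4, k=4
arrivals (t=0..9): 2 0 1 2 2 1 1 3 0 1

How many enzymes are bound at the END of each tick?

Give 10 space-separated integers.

t=0: arr=2 -> substrate=0 bound=2 product=0
t=1: arr=0 -> substrate=0 bound=2 product=0
t=2: arr=1 -> substrate=0 bound=3 product=0
t=3: arr=2 -> substrate=1 bound=4 product=0
t=4: arr=2 -> substrate=1 bound=4 product=2
t=5: arr=1 -> substrate=2 bound=4 product=2
t=6: arr=1 -> substrate=2 bound=4 product=3
t=7: arr=3 -> substrate=4 bound=4 product=4
t=8: arr=0 -> substrate=2 bound=4 product=6
t=9: arr=1 -> substrate=3 bound=4 product=6

Answer: 2 2 3 4 4 4 4 4 4 4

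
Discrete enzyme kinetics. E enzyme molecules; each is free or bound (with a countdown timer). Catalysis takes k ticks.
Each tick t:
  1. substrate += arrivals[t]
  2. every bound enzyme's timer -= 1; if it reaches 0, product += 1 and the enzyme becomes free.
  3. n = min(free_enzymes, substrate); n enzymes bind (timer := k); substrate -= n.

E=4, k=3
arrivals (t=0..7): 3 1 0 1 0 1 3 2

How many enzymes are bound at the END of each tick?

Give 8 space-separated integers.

t=0: arr=3 -> substrate=0 bound=3 product=0
t=1: arr=1 -> substrate=0 bound=4 product=0
t=2: arr=0 -> substrate=0 bound=4 product=0
t=3: arr=1 -> substrate=0 bound=2 product=3
t=4: arr=0 -> substrate=0 bound=1 product=4
t=5: arr=1 -> substrate=0 bound=2 product=4
t=6: arr=3 -> substrate=0 bound=4 product=5
t=7: arr=2 -> substrate=2 bound=4 product=5

Answer: 3 4 4 2 1 2 4 4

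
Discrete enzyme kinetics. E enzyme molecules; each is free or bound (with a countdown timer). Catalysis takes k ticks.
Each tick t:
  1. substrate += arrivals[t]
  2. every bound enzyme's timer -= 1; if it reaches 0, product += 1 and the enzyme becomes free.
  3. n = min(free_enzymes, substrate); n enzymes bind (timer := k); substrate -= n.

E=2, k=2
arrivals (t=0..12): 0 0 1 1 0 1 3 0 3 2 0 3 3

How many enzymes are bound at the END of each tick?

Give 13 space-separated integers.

Answer: 0 0 1 2 1 1 2 2 2 2 2 2 2

Derivation:
t=0: arr=0 -> substrate=0 bound=0 product=0
t=1: arr=0 -> substrate=0 bound=0 product=0
t=2: arr=1 -> substrate=0 bound=1 product=0
t=3: arr=1 -> substrate=0 bound=2 product=0
t=4: arr=0 -> substrate=0 bound=1 product=1
t=5: arr=1 -> substrate=0 bound=1 product=2
t=6: arr=3 -> substrate=2 bound=2 product=2
t=7: arr=0 -> substrate=1 bound=2 product=3
t=8: arr=3 -> substrate=3 bound=2 product=4
t=9: arr=2 -> substrate=4 bound=2 product=5
t=10: arr=0 -> substrate=3 bound=2 product=6
t=11: arr=3 -> substrate=5 bound=2 product=7
t=12: arr=3 -> substrate=7 bound=2 product=8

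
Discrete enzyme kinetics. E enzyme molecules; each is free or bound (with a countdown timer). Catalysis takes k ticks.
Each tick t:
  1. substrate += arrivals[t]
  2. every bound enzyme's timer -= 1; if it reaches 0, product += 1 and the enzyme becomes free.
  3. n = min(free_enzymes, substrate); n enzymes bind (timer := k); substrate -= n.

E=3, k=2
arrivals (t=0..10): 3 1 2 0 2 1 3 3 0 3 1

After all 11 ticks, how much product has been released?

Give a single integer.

t=0: arr=3 -> substrate=0 bound=3 product=0
t=1: arr=1 -> substrate=1 bound=3 product=0
t=2: arr=2 -> substrate=0 bound=3 product=3
t=3: arr=0 -> substrate=0 bound=3 product=3
t=4: arr=2 -> substrate=0 bound=2 product=6
t=5: arr=1 -> substrate=0 bound=3 product=6
t=6: arr=3 -> substrate=1 bound=3 product=8
t=7: arr=3 -> substrate=3 bound=3 product=9
t=8: arr=0 -> substrate=1 bound=3 product=11
t=9: arr=3 -> substrate=3 bound=3 product=12
t=10: arr=1 -> substrate=2 bound=3 product=14

Answer: 14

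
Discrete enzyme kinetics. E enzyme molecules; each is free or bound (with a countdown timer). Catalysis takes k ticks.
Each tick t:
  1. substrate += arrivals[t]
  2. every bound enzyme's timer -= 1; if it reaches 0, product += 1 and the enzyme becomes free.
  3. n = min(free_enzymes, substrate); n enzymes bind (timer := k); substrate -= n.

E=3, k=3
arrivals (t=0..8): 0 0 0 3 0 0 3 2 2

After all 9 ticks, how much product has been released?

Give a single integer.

Answer: 3

Derivation:
t=0: arr=0 -> substrate=0 bound=0 product=0
t=1: arr=0 -> substrate=0 bound=0 product=0
t=2: arr=0 -> substrate=0 bound=0 product=0
t=3: arr=3 -> substrate=0 bound=3 product=0
t=4: arr=0 -> substrate=0 bound=3 product=0
t=5: arr=0 -> substrate=0 bound=3 product=0
t=6: arr=3 -> substrate=0 bound=3 product=3
t=7: arr=2 -> substrate=2 bound=3 product=3
t=8: arr=2 -> substrate=4 bound=3 product=3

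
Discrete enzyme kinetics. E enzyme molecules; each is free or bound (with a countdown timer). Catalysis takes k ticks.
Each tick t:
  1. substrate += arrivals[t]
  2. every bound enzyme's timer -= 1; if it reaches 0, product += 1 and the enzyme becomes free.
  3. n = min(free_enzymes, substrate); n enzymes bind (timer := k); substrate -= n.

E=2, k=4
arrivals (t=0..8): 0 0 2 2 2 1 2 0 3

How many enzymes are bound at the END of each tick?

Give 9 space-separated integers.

t=0: arr=0 -> substrate=0 bound=0 product=0
t=1: arr=0 -> substrate=0 bound=0 product=0
t=2: arr=2 -> substrate=0 bound=2 product=0
t=3: arr=2 -> substrate=2 bound=2 product=0
t=4: arr=2 -> substrate=4 bound=2 product=0
t=5: arr=1 -> substrate=5 bound=2 product=0
t=6: arr=2 -> substrate=5 bound=2 product=2
t=7: arr=0 -> substrate=5 bound=2 product=2
t=8: arr=3 -> substrate=8 bound=2 product=2

Answer: 0 0 2 2 2 2 2 2 2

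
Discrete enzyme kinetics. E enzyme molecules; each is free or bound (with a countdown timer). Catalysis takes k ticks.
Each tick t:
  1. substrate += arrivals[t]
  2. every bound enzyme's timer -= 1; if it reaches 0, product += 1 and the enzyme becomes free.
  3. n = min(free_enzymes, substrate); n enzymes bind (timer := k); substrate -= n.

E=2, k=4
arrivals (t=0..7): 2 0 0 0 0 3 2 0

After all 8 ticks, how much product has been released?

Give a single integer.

Answer: 2

Derivation:
t=0: arr=2 -> substrate=0 bound=2 product=0
t=1: arr=0 -> substrate=0 bound=2 product=0
t=2: arr=0 -> substrate=0 bound=2 product=0
t=3: arr=0 -> substrate=0 bound=2 product=0
t=4: arr=0 -> substrate=0 bound=0 product=2
t=5: arr=3 -> substrate=1 bound=2 product=2
t=6: arr=2 -> substrate=3 bound=2 product=2
t=7: arr=0 -> substrate=3 bound=2 product=2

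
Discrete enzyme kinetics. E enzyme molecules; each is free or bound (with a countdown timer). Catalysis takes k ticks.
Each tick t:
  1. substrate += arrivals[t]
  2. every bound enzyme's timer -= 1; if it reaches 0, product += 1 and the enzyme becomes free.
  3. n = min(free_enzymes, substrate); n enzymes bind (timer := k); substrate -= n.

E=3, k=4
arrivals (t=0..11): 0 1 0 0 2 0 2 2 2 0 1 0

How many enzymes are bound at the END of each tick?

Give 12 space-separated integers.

Answer: 0 1 1 1 3 2 3 3 3 3 3 3

Derivation:
t=0: arr=0 -> substrate=0 bound=0 product=0
t=1: arr=1 -> substrate=0 bound=1 product=0
t=2: arr=0 -> substrate=0 bound=1 product=0
t=3: arr=0 -> substrate=0 bound=1 product=0
t=4: arr=2 -> substrate=0 bound=3 product=0
t=5: arr=0 -> substrate=0 bound=2 product=1
t=6: arr=2 -> substrate=1 bound=3 product=1
t=7: arr=2 -> substrate=3 bound=3 product=1
t=8: arr=2 -> substrate=3 bound=3 product=3
t=9: arr=0 -> substrate=3 bound=3 product=3
t=10: arr=1 -> substrate=3 bound=3 product=4
t=11: arr=0 -> substrate=3 bound=3 product=4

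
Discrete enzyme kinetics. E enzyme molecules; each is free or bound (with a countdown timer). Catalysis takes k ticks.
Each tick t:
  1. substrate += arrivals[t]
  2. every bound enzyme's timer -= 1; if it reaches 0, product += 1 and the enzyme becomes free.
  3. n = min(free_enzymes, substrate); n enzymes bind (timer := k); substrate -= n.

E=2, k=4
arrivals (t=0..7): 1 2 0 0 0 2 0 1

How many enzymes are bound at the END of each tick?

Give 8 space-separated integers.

t=0: arr=1 -> substrate=0 bound=1 product=0
t=1: arr=2 -> substrate=1 bound=2 product=0
t=2: arr=0 -> substrate=1 bound=2 product=0
t=3: arr=0 -> substrate=1 bound=2 product=0
t=4: arr=0 -> substrate=0 bound=2 product=1
t=5: arr=2 -> substrate=1 bound=2 product=2
t=6: arr=0 -> substrate=1 bound=2 product=2
t=7: arr=1 -> substrate=2 bound=2 product=2

Answer: 1 2 2 2 2 2 2 2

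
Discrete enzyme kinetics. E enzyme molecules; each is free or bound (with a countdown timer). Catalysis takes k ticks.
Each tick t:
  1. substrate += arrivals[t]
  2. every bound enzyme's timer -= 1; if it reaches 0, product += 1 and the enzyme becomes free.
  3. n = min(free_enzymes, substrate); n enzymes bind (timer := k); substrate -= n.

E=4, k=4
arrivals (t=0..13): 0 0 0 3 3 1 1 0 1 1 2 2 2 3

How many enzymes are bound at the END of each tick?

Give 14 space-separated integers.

Answer: 0 0 0 3 4 4 4 4 4 4 4 4 4 4

Derivation:
t=0: arr=0 -> substrate=0 bound=0 product=0
t=1: arr=0 -> substrate=0 bound=0 product=0
t=2: arr=0 -> substrate=0 bound=0 product=0
t=3: arr=3 -> substrate=0 bound=3 product=0
t=4: arr=3 -> substrate=2 bound=4 product=0
t=5: arr=1 -> substrate=3 bound=4 product=0
t=6: arr=1 -> substrate=4 bound=4 product=0
t=7: arr=0 -> substrate=1 bound=4 product=3
t=8: arr=1 -> substrate=1 bound=4 product=4
t=9: arr=1 -> substrate=2 bound=4 product=4
t=10: arr=2 -> substrate=4 bound=4 product=4
t=11: arr=2 -> substrate=3 bound=4 product=7
t=12: arr=2 -> substrate=4 bound=4 product=8
t=13: arr=3 -> substrate=7 bound=4 product=8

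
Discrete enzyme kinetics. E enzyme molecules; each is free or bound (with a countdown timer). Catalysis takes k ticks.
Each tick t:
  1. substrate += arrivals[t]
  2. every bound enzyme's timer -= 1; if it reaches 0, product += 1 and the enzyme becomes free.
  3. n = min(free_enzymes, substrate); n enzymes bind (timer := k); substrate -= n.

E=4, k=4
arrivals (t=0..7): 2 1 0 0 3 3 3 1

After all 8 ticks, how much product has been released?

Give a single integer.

Answer: 3

Derivation:
t=0: arr=2 -> substrate=0 bound=2 product=0
t=1: arr=1 -> substrate=0 bound=3 product=0
t=2: arr=0 -> substrate=0 bound=3 product=0
t=3: arr=0 -> substrate=0 bound=3 product=0
t=4: arr=3 -> substrate=0 bound=4 product=2
t=5: arr=3 -> substrate=2 bound=4 product=3
t=6: arr=3 -> substrate=5 bound=4 product=3
t=7: arr=1 -> substrate=6 bound=4 product=3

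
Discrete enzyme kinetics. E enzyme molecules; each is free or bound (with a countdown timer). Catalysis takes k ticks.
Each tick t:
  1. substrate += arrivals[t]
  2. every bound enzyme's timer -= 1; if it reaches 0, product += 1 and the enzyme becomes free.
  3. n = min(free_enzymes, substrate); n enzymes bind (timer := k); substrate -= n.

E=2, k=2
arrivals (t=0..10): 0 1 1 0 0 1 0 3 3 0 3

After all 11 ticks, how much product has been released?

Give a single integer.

t=0: arr=0 -> substrate=0 bound=0 product=0
t=1: arr=1 -> substrate=0 bound=1 product=0
t=2: arr=1 -> substrate=0 bound=2 product=0
t=3: arr=0 -> substrate=0 bound=1 product=1
t=4: arr=0 -> substrate=0 bound=0 product=2
t=5: arr=1 -> substrate=0 bound=1 product=2
t=6: arr=0 -> substrate=0 bound=1 product=2
t=7: arr=3 -> substrate=1 bound=2 product=3
t=8: arr=3 -> substrate=4 bound=2 product=3
t=9: arr=0 -> substrate=2 bound=2 product=5
t=10: arr=3 -> substrate=5 bound=2 product=5

Answer: 5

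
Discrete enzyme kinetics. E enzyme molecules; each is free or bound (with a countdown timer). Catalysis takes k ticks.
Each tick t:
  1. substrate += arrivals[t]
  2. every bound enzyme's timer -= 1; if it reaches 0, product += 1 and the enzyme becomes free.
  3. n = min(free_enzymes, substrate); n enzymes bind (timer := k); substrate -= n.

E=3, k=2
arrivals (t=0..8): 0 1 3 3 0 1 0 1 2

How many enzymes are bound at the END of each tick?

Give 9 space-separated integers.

Answer: 0 1 3 3 3 3 2 2 3

Derivation:
t=0: arr=0 -> substrate=0 bound=0 product=0
t=1: arr=1 -> substrate=0 bound=1 product=0
t=2: arr=3 -> substrate=1 bound=3 product=0
t=3: arr=3 -> substrate=3 bound=3 product=1
t=4: arr=0 -> substrate=1 bound=3 product=3
t=5: arr=1 -> substrate=1 bound=3 product=4
t=6: arr=0 -> substrate=0 bound=2 product=6
t=7: arr=1 -> substrate=0 bound=2 product=7
t=8: arr=2 -> substrate=0 bound=3 product=8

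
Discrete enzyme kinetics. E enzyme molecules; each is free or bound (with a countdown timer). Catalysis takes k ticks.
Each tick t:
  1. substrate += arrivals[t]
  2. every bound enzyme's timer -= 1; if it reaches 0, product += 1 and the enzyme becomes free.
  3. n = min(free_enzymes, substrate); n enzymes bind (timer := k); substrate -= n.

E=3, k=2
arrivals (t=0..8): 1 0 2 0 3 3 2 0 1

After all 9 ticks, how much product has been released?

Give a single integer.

Answer: 9

Derivation:
t=0: arr=1 -> substrate=0 bound=1 product=0
t=1: arr=0 -> substrate=0 bound=1 product=0
t=2: arr=2 -> substrate=0 bound=2 product=1
t=3: arr=0 -> substrate=0 bound=2 product=1
t=4: arr=3 -> substrate=0 bound=3 product=3
t=5: arr=3 -> substrate=3 bound=3 product=3
t=6: arr=2 -> substrate=2 bound=3 product=6
t=7: arr=0 -> substrate=2 bound=3 product=6
t=8: arr=1 -> substrate=0 bound=3 product=9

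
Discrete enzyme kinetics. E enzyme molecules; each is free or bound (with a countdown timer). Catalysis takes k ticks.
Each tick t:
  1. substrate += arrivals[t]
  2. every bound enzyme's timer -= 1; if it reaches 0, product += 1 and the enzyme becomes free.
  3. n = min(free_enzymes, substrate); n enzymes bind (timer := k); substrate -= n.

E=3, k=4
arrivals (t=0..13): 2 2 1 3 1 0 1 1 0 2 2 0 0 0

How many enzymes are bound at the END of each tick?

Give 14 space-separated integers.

t=0: arr=2 -> substrate=0 bound=2 product=0
t=1: arr=2 -> substrate=1 bound=3 product=0
t=2: arr=1 -> substrate=2 bound=3 product=0
t=3: arr=3 -> substrate=5 bound=3 product=0
t=4: arr=1 -> substrate=4 bound=3 product=2
t=5: arr=0 -> substrate=3 bound=3 product=3
t=6: arr=1 -> substrate=4 bound=3 product=3
t=7: arr=1 -> substrate=5 bound=3 product=3
t=8: arr=0 -> substrate=3 bound=3 product=5
t=9: arr=2 -> substrate=4 bound=3 product=6
t=10: arr=2 -> substrate=6 bound=3 product=6
t=11: arr=0 -> substrate=6 bound=3 product=6
t=12: arr=0 -> substrate=4 bound=3 product=8
t=13: arr=0 -> substrate=3 bound=3 product=9

Answer: 2 3 3 3 3 3 3 3 3 3 3 3 3 3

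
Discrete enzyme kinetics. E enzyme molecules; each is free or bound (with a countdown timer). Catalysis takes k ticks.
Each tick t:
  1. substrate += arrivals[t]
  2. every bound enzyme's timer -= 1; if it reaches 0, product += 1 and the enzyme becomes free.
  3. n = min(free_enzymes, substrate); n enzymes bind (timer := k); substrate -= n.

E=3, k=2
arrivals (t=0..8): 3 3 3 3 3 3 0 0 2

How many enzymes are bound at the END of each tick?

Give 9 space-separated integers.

t=0: arr=3 -> substrate=0 bound=3 product=0
t=1: arr=3 -> substrate=3 bound=3 product=0
t=2: arr=3 -> substrate=3 bound=3 product=3
t=3: arr=3 -> substrate=6 bound=3 product=3
t=4: arr=3 -> substrate=6 bound=3 product=6
t=5: arr=3 -> substrate=9 bound=3 product=6
t=6: arr=0 -> substrate=6 bound=3 product=9
t=7: arr=0 -> substrate=6 bound=3 product=9
t=8: arr=2 -> substrate=5 bound=3 product=12

Answer: 3 3 3 3 3 3 3 3 3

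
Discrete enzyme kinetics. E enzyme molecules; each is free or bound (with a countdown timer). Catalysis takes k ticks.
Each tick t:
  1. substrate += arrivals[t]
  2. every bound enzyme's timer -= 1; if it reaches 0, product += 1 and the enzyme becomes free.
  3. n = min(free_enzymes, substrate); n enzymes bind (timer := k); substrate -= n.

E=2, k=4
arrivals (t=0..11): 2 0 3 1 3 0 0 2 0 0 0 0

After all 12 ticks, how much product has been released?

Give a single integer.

t=0: arr=2 -> substrate=0 bound=2 product=0
t=1: arr=0 -> substrate=0 bound=2 product=0
t=2: arr=3 -> substrate=3 bound=2 product=0
t=3: arr=1 -> substrate=4 bound=2 product=0
t=4: arr=3 -> substrate=5 bound=2 product=2
t=5: arr=0 -> substrate=5 bound=2 product=2
t=6: arr=0 -> substrate=5 bound=2 product=2
t=7: arr=2 -> substrate=7 bound=2 product=2
t=8: arr=0 -> substrate=5 bound=2 product=4
t=9: arr=0 -> substrate=5 bound=2 product=4
t=10: arr=0 -> substrate=5 bound=2 product=4
t=11: arr=0 -> substrate=5 bound=2 product=4

Answer: 4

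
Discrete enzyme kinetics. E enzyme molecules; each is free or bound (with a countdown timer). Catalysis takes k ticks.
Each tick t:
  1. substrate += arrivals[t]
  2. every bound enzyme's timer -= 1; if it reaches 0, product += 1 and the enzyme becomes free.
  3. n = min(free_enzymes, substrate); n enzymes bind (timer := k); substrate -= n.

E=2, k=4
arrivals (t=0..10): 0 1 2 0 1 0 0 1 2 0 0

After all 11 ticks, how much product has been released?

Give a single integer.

Answer: 4

Derivation:
t=0: arr=0 -> substrate=0 bound=0 product=0
t=1: arr=1 -> substrate=0 bound=1 product=0
t=2: arr=2 -> substrate=1 bound=2 product=0
t=3: arr=0 -> substrate=1 bound=2 product=0
t=4: arr=1 -> substrate=2 bound=2 product=0
t=5: arr=0 -> substrate=1 bound=2 product=1
t=6: arr=0 -> substrate=0 bound=2 product=2
t=7: arr=1 -> substrate=1 bound=2 product=2
t=8: arr=2 -> substrate=3 bound=2 product=2
t=9: arr=0 -> substrate=2 bound=2 product=3
t=10: arr=0 -> substrate=1 bound=2 product=4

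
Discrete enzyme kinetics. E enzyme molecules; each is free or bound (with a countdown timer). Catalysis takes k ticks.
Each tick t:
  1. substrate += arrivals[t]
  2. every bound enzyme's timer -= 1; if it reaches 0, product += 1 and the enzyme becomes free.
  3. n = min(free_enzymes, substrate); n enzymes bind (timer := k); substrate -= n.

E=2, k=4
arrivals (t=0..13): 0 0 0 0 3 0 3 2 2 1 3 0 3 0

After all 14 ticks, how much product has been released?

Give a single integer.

t=0: arr=0 -> substrate=0 bound=0 product=0
t=1: arr=0 -> substrate=0 bound=0 product=0
t=2: arr=0 -> substrate=0 bound=0 product=0
t=3: arr=0 -> substrate=0 bound=0 product=0
t=4: arr=3 -> substrate=1 bound=2 product=0
t=5: arr=0 -> substrate=1 bound=2 product=0
t=6: arr=3 -> substrate=4 bound=2 product=0
t=7: arr=2 -> substrate=6 bound=2 product=0
t=8: arr=2 -> substrate=6 bound=2 product=2
t=9: arr=1 -> substrate=7 bound=2 product=2
t=10: arr=3 -> substrate=10 bound=2 product=2
t=11: arr=0 -> substrate=10 bound=2 product=2
t=12: arr=3 -> substrate=11 bound=2 product=4
t=13: arr=0 -> substrate=11 bound=2 product=4

Answer: 4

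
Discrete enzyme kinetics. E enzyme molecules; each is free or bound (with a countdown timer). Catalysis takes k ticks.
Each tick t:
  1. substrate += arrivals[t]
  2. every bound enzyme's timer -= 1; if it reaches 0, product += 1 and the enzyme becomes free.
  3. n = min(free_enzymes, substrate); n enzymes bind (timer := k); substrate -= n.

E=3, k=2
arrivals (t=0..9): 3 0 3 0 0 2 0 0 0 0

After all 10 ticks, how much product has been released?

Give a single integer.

Answer: 8

Derivation:
t=0: arr=3 -> substrate=0 bound=3 product=0
t=1: arr=0 -> substrate=0 bound=3 product=0
t=2: arr=3 -> substrate=0 bound=3 product=3
t=3: arr=0 -> substrate=0 bound=3 product=3
t=4: arr=0 -> substrate=0 bound=0 product=6
t=5: arr=2 -> substrate=0 bound=2 product=6
t=6: arr=0 -> substrate=0 bound=2 product=6
t=7: arr=0 -> substrate=0 bound=0 product=8
t=8: arr=0 -> substrate=0 bound=0 product=8
t=9: arr=0 -> substrate=0 bound=0 product=8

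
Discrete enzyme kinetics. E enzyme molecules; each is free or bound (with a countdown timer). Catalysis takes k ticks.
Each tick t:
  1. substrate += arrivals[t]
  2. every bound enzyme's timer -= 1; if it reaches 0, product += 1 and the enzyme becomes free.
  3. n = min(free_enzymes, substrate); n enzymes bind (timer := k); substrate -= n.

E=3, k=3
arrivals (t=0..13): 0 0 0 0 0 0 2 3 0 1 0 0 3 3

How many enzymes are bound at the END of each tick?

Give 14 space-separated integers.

t=0: arr=0 -> substrate=0 bound=0 product=0
t=1: arr=0 -> substrate=0 bound=0 product=0
t=2: arr=0 -> substrate=0 bound=0 product=0
t=3: arr=0 -> substrate=0 bound=0 product=0
t=4: arr=0 -> substrate=0 bound=0 product=0
t=5: arr=0 -> substrate=0 bound=0 product=0
t=6: arr=2 -> substrate=0 bound=2 product=0
t=7: arr=3 -> substrate=2 bound=3 product=0
t=8: arr=0 -> substrate=2 bound=3 product=0
t=9: arr=1 -> substrate=1 bound=3 product=2
t=10: arr=0 -> substrate=0 bound=3 product=3
t=11: arr=0 -> substrate=0 bound=3 product=3
t=12: arr=3 -> substrate=1 bound=3 product=5
t=13: arr=3 -> substrate=3 bound=3 product=6

Answer: 0 0 0 0 0 0 2 3 3 3 3 3 3 3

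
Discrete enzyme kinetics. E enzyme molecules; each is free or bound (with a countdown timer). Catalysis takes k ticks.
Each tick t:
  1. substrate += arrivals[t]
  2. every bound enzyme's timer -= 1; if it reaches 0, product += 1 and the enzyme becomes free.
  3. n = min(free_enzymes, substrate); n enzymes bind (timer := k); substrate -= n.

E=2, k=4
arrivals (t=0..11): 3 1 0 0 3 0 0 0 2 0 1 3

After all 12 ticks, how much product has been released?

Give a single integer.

t=0: arr=3 -> substrate=1 bound=2 product=0
t=1: arr=1 -> substrate=2 bound=2 product=0
t=2: arr=0 -> substrate=2 bound=2 product=0
t=3: arr=0 -> substrate=2 bound=2 product=0
t=4: arr=3 -> substrate=3 bound=2 product=2
t=5: arr=0 -> substrate=3 bound=2 product=2
t=6: arr=0 -> substrate=3 bound=2 product=2
t=7: arr=0 -> substrate=3 bound=2 product=2
t=8: arr=2 -> substrate=3 bound=2 product=4
t=9: arr=0 -> substrate=3 bound=2 product=4
t=10: arr=1 -> substrate=4 bound=2 product=4
t=11: arr=3 -> substrate=7 bound=2 product=4

Answer: 4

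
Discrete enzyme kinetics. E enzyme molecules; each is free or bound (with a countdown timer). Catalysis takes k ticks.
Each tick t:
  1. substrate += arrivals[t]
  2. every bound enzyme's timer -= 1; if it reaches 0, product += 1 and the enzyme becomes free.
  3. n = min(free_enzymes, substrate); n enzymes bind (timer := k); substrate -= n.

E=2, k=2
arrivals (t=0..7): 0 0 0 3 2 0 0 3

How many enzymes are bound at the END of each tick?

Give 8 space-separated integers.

Answer: 0 0 0 2 2 2 2 2

Derivation:
t=0: arr=0 -> substrate=0 bound=0 product=0
t=1: arr=0 -> substrate=0 bound=0 product=0
t=2: arr=0 -> substrate=0 bound=0 product=0
t=3: arr=3 -> substrate=1 bound=2 product=0
t=4: arr=2 -> substrate=3 bound=2 product=0
t=5: arr=0 -> substrate=1 bound=2 product=2
t=6: arr=0 -> substrate=1 bound=2 product=2
t=7: arr=3 -> substrate=2 bound=2 product=4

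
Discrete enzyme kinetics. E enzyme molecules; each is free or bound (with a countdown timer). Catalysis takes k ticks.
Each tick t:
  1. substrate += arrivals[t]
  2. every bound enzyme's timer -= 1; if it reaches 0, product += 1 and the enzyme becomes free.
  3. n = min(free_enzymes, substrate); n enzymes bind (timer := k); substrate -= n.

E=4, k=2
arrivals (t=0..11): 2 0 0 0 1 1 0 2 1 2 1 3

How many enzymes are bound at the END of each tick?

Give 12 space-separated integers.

t=0: arr=2 -> substrate=0 bound=2 product=0
t=1: arr=0 -> substrate=0 bound=2 product=0
t=2: arr=0 -> substrate=0 bound=0 product=2
t=3: arr=0 -> substrate=0 bound=0 product=2
t=4: arr=1 -> substrate=0 bound=1 product=2
t=5: arr=1 -> substrate=0 bound=2 product=2
t=6: arr=0 -> substrate=0 bound=1 product=3
t=7: arr=2 -> substrate=0 bound=2 product=4
t=8: arr=1 -> substrate=0 bound=3 product=4
t=9: arr=2 -> substrate=0 bound=3 product=6
t=10: arr=1 -> substrate=0 bound=3 product=7
t=11: arr=3 -> substrate=0 bound=4 product=9

Answer: 2 2 0 0 1 2 1 2 3 3 3 4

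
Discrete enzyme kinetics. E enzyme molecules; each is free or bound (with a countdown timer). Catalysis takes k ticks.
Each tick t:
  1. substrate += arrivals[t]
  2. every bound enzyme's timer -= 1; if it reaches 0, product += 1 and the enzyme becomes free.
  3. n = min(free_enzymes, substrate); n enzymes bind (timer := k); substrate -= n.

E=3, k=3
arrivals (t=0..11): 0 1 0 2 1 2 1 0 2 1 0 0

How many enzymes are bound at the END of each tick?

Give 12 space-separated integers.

Answer: 0 1 1 3 3 3 3 3 3 3 3 3

Derivation:
t=0: arr=0 -> substrate=0 bound=0 product=0
t=1: arr=1 -> substrate=0 bound=1 product=0
t=2: arr=0 -> substrate=0 bound=1 product=0
t=3: arr=2 -> substrate=0 bound=3 product=0
t=4: arr=1 -> substrate=0 bound=3 product=1
t=5: arr=2 -> substrate=2 bound=3 product=1
t=6: arr=1 -> substrate=1 bound=3 product=3
t=7: arr=0 -> substrate=0 bound=3 product=4
t=8: arr=2 -> substrate=2 bound=3 product=4
t=9: arr=1 -> substrate=1 bound=3 product=6
t=10: arr=0 -> substrate=0 bound=3 product=7
t=11: arr=0 -> substrate=0 bound=3 product=7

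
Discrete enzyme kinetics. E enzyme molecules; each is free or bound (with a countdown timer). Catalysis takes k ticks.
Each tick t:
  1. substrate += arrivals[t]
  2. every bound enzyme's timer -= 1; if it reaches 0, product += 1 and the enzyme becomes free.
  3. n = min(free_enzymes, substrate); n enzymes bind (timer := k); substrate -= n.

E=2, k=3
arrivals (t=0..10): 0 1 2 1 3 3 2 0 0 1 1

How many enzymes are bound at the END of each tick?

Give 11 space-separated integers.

t=0: arr=0 -> substrate=0 bound=0 product=0
t=1: arr=1 -> substrate=0 bound=1 product=0
t=2: arr=2 -> substrate=1 bound=2 product=0
t=3: arr=1 -> substrate=2 bound=2 product=0
t=4: arr=3 -> substrate=4 bound=2 product=1
t=5: arr=3 -> substrate=6 bound=2 product=2
t=6: arr=2 -> substrate=8 bound=2 product=2
t=7: arr=0 -> substrate=7 bound=2 product=3
t=8: arr=0 -> substrate=6 bound=2 product=4
t=9: arr=1 -> substrate=7 bound=2 product=4
t=10: arr=1 -> substrate=7 bound=2 product=5

Answer: 0 1 2 2 2 2 2 2 2 2 2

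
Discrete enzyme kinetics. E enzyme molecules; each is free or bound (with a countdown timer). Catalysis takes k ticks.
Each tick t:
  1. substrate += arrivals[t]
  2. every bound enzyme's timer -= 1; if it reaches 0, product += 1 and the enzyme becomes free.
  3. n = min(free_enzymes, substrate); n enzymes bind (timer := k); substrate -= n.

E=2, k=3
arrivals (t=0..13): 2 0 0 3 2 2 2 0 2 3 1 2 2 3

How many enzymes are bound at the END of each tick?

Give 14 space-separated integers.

Answer: 2 2 2 2 2 2 2 2 2 2 2 2 2 2

Derivation:
t=0: arr=2 -> substrate=0 bound=2 product=0
t=1: arr=0 -> substrate=0 bound=2 product=0
t=2: arr=0 -> substrate=0 bound=2 product=0
t=3: arr=3 -> substrate=1 bound=2 product=2
t=4: arr=2 -> substrate=3 bound=2 product=2
t=5: arr=2 -> substrate=5 bound=2 product=2
t=6: arr=2 -> substrate=5 bound=2 product=4
t=7: arr=0 -> substrate=5 bound=2 product=4
t=8: arr=2 -> substrate=7 bound=2 product=4
t=9: arr=3 -> substrate=8 bound=2 product=6
t=10: arr=1 -> substrate=9 bound=2 product=6
t=11: arr=2 -> substrate=11 bound=2 product=6
t=12: arr=2 -> substrate=11 bound=2 product=8
t=13: arr=3 -> substrate=14 bound=2 product=8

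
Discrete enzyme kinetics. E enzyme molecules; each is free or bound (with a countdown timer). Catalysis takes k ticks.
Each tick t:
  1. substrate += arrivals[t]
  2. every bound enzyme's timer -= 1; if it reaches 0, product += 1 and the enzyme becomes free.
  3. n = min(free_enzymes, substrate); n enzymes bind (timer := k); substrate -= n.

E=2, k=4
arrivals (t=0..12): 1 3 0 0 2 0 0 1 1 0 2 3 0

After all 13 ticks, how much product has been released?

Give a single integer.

Answer: 5

Derivation:
t=0: arr=1 -> substrate=0 bound=1 product=0
t=1: arr=3 -> substrate=2 bound=2 product=0
t=2: arr=0 -> substrate=2 bound=2 product=0
t=3: arr=0 -> substrate=2 bound=2 product=0
t=4: arr=2 -> substrate=3 bound=2 product=1
t=5: arr=0 -> substrate=2 bound=2 product=2
t=6: arr=0 -> substrate=2 bound=2 product=2
t=7: arr=1 -> substrate=3 bound=2 product=2
t=8: arr=1 -> substrate=3 bound=2 product=3
t=9: arr=0 -> substrate=2 bound=2 product=4
t=10: arr=2 -> substrate=4 bound=2 product=4
t=11: arr=3 -> substrate=7 bound=2 product=4
t=12: arr=0 -> substrate=6 bound=2 product=5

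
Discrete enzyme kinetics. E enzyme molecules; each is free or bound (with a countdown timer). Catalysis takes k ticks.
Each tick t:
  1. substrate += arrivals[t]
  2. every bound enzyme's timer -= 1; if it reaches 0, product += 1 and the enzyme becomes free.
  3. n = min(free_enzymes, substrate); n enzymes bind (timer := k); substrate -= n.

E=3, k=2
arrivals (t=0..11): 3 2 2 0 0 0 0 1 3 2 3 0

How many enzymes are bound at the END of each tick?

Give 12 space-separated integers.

Answer: 3 3 3 3 1 1 0 1 3 3 3 3

Derivation:
t=0: arr=3 -> substrate=0 bound=3 product=0
t=1: arr=2 -> substrate=2 bound=3 product=0
t=2: arr=2 -> substrate=1 bound=3 product=3
t=3: arr=0 -> substrate=1 bound=3 product=3
t=4: arr=0 -> substrate=0 bound=1 product=6
t=5: arr=0 -> substrate=0 bound=1 product=6
t=6: arr=0 -> substrate=0 bound=0 product=7
t=7: arr=1 -> substrate=0 bound=1 product=7
t=8: arr=3 -> substrate=1 bound=3 product=7
t=9: arr=2 -> substrate=2 bound=3 product=8
t=10: arr=3 -> substrate=3 bound=3 product=10
t=11: arr=0 -> substrate=2 bound=3 product=11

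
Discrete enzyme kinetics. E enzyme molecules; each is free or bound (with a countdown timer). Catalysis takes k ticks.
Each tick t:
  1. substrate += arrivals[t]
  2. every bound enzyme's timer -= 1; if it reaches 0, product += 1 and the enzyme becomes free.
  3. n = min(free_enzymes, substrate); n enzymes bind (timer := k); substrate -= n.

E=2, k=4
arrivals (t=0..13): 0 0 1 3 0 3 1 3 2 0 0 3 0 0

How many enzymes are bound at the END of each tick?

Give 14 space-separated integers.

Answer: 0 0 1 2 2 2 2 2 2 2 2 2 2 2

Derivation:
t=0: arr=0 -> substrate=0 bound=0 product=0
t=1: arr=0 -> substrate=0 bound=0 product=0
t=2: arr=1 -> substrate=0 bound=1 product=0
t=3: arr=3 -> substrate=2 bound=2 product=0
t=4: arr=0 -> substrate=2 bound=2 product=0
t=5: arr=3 -> substrate=5 bound=2 product=0
t=6: arr=1 -> substrate=5 bound=2 product=1
t=7: arr=3 -> substrate=7 bound=2 product=2
t=8: arr=2 -> substrate=9 bound=2 product=2
t=9: arr=0 -> substrate=9 bound=2 product=2
t=10: arr=0 -> substrate=8 bound=2 product=3
t=11: arr=3 -> substrate=10 bound=2 product=4
t=12: arr=0 -> substrate=10 bound=2 product=4
t=13: arr=0 -> substrate=10 bound=2 product=4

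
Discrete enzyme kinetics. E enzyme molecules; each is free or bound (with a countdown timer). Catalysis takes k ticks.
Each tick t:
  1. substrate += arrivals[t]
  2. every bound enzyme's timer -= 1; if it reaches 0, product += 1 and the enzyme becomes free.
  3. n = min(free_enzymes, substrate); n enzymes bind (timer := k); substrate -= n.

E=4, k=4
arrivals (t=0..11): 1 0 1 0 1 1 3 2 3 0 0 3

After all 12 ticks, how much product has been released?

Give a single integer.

Answer: 6

Derivation:
t=0: arr=1 -> substrate=0 bound=1 product=0
t=1: arr=0 -> substrate=0 bound=1 product=0
t=2: arr=1 -> substrate=0 bound=2 product=0
t=3: arr=0 -> substrate=0 bound=2 product=0
t=4: arr=1 -> substrate=0 bound=2 product=1
t=5: arr=1 -> substrate=0 bound=3 product=1
t=6: arr=3 -> substrate=1 bound=4 product=2
t=7: arr=2 -> substrate=3 bound=4 product=2
t=8: arr=3 -> substrate=5 bound=4 product=3
t=9: arr=0 -> substrate=4 bound=4 product=4
t=10: arr=0 -> substrate=2 bound=4 product=6
t=11: arr=3 -> substrate=5 bound=4 product=6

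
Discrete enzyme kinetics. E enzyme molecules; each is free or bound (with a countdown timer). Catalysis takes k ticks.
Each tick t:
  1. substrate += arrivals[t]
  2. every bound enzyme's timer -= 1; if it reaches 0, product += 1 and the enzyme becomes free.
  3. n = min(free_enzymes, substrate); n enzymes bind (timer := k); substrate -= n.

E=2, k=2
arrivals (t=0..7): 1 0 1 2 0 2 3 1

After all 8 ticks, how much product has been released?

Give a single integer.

Answer: 5

Derivation:
t=0: arr=1 -> substrate=0 bound=1 product=0
t=1: arr=0 -> substrate=0 bound=1 product=0
t=2: arr=1 -> substrate=0 bound=1 product=1
t=3: arr=2 -> substrate=1 bound=2 product=1
t=4: arr=0 -> substrate=0 bound=2 product=2
t=5: arr=2 -> substrate=1 bound=2 product=3
t=6: arr=3 -> substrate=3 bound=2 product=4
t=7: arr=1 -> substrate=3 bound=2 product=5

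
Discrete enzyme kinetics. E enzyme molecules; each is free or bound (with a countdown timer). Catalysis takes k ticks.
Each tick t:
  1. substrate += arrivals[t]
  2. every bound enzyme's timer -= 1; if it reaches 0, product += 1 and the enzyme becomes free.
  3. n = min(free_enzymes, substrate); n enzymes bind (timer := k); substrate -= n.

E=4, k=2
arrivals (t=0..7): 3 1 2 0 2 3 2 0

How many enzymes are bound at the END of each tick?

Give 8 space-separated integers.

t=0: arr=3 -> substrate=0 bound=3 product=0
t=1: arr=1 -> substrate=0 bound=4 product=0
t=2: arr=2 -> substrate=0 bound=3 product=3
t=3: arr=0 -> substrate=0 bound=2 product=4
t=4: arr=2 -> substrate=0 bound=2 product=6
t=5: arr=3 -> substrate=1 bound=4 product=6
t=6: arr=2 -> substrate=1 bound=4 product=8
t=7: arr=0 -> substrate=0 bound=3 product=10

Answer: 3 4 3 2 2 4 4 3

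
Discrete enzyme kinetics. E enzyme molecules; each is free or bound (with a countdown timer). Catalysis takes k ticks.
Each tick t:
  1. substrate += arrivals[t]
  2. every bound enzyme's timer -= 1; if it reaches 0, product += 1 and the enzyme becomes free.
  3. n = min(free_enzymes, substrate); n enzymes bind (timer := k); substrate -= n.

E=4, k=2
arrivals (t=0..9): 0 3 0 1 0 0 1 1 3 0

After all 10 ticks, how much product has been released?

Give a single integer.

t=0: arr=0 -> substrate=0 bound=0 product=0
t=1: arr=3 -> substrate=0 bound=3 product=0
t=2: arr=0 -> substrate=0 bound=3 product=0
t=3: arr=1 -> substrate=0 bound=1 product=3
t=4: arr=0 -> substrate=0 bound=1 product=3
t=5: arr=0 -> substrate=0 bound=0 product=4
t=6: arr=1 -> substrate=0 bound=1 product=4
t=7: arr=1 -> substrate=0 bound=2 product=4
t=8: arr=3 -> substrate=0 bound=4 product=5
t=9: arr=0 -> substrate=0 bound=3 product=6

Answer: 6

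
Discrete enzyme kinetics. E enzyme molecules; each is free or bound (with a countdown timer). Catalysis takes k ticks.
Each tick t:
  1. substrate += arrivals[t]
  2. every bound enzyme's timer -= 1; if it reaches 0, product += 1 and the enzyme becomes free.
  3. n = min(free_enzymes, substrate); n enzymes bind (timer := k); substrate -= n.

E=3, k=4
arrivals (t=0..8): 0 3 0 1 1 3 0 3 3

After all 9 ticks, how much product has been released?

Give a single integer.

t=0: arr=0 -> substrate=0 bound=0 product=0
t=1: arr=3 -> substrate=0 bound=3 product=0
t=2: arr=0 -> substrate=0 bound=3 product=0
t=3: arr=1 -> substrate=1 bound=3 product=0
t=4: arr=1 -> substrate=2 bound=3 product=0
t=5: arr=3 -> substrate=2 bound=3 product=3
t=6: arr=0 -> substrate=2 bound=3 product=3
t=7: arr=3 -> substrate=5 bound=3 product=3
t=8: arr=3 -> substrate=8 bound=3 product=3

Answer: 3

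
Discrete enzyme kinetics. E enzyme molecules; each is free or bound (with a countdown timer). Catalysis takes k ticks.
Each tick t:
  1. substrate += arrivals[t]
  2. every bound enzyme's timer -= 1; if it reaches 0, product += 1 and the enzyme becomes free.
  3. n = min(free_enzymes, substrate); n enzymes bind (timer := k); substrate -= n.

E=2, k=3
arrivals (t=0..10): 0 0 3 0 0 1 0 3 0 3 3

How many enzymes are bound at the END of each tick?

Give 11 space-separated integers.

t=0: arr=0 -> substrate=0 bound=0 product=0
t=1: arr=0 -> substrate=0 bound=0 product=0
t=2: arr=3 -> substrate=1 bound=2 product=0
t=3: arr=0 -> substrate=1 bound=2 product=0
t=4: arr=0 -> substrate=1 bound=2 product=0
t=5: arr=1 -> substrate=0 bound=2 product=2
t=6: arr=0 -> substrate=0 bound=2 product=2
t=7: arr=3 -> substrate=3 bound=2 product=2
t=8: arr=0 -> substrate=1 bound=2 product=4
t=9: arr=3 -> substrate=4 bound=2 product=4
t=10: arr=3 -> substrate=7 bound=2 product=4

Answer: 0 0 2 2 2 2 2 2 2 2 2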